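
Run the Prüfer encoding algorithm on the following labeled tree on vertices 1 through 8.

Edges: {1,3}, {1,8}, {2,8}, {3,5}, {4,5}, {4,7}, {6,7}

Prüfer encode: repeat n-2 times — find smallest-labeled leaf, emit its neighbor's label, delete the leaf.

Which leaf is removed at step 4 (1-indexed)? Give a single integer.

Answer: 4

Derivation:
Step 1: current leaves = {2,6}. Remove leaf 2 (neighbor: 8).
Step 2: current leaves = {6,8}. Remove leaf 6 (neighbor: 7).
Step 3: current leaves = {7,8}. Remove leaf 7 (neighbor: 4).
Step 4: current leaves = {4,8}. Remove leaf 4 (neighbor: 5).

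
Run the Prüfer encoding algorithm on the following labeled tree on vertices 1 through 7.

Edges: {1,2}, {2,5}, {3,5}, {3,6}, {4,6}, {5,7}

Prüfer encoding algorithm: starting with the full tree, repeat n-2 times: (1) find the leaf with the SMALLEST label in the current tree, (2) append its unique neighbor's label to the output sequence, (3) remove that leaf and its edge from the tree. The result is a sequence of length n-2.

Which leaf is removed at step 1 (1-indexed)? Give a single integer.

Answer: 1

Derivation:
Step 1: current leaves = {1,4,7}. Remove leaf 1 (neighbor: 2).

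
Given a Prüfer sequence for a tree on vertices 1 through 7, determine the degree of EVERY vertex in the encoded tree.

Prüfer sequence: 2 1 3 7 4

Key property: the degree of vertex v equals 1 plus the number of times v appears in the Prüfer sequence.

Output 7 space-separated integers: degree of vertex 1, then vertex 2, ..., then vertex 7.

p_1 = 2: count[2] becomes 1
p_2 = 1: count[1] becomes 1
p_3 = 3: count[3] becomes 1
p_4 = 7: count[7] becomes 1
p_5 = 4: count[4] becomes 1
Degrees (1 + count): deg[1]=1+1=2, deg[2]=1+1=2, deg[3]=1+1=2, deg[4]=1+1=2, deg[5]=1+0=1, deg[6]=1+0=1, deg[7]=1+1=2

Answer: 2 2 2 2 1 1 2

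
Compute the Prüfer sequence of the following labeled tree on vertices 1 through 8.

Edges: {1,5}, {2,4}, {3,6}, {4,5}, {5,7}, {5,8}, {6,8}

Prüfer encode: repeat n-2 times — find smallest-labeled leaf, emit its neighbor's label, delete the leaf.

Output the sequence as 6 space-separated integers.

Step 1: leaves = {1,2,3,7}. Remove smallest leaf 1, emit neighbor 5.
Step 2: leaves = {2,3,7}. Remove smallest leaf 2, emit neighbor 4.
Step 3: leaves = {3,4,7}. Remove smallest leaf 3, emit neighbor 6.
Step 4: leaves = {4,6,7}. Remove smallest leaf 4, emit neighbor 5.
Step 5: leaves = {6,7}. Remove smallest leaf 6, emit neighbor 8.
Step 6: leaves = {7,8}. Remove smallest leaf 7, emit neighbor 5.
Done: 2 vertices remain (5, 8). Sequence = [5 4 6 5 8 5]

Answer: 5 4 6 5 8 5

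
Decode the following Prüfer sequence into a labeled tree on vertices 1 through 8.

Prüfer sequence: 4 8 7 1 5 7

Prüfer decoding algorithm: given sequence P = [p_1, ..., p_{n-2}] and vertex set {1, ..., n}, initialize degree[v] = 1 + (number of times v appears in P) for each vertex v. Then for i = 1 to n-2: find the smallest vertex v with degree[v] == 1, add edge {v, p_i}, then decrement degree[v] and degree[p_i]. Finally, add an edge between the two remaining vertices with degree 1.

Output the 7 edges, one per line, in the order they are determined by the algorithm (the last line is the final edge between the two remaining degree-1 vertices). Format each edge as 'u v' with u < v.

Initial degrees: {1:2, 2:1, 3:1, 4:2, 5:2, 6:1, 7:3, 8:2}
Step 1: smallest deg-1 vertex = 2, p_1 = 4. Add edge {2,4}. Now deg[2]=0, deg[4]=1.
Step 2: smallest deg-1 vertex = 3, p_2 = 8. Add edge {3,8}. Now deg[3]=0, deg[8]=1.
Step 3: smallest deg-1 vertex = 4, p_3 = 7. Add edge {4,7}. Now deg[4]=0, deg[7]=2.
Step 4: smallest deg-1 vertex = 6, p_4 = 1. Add edge {1,6}. Now deg[6]=0, deg[1]=1.
Step 5: smallest deg-1 vertex = 1, p_5 = 5. Add edge {1,5}. Now deg[1]=0, deg[5]=1.
Step 6: smallest deg-1 vertex = 5, p_6 = 7. Add edge {5,7}. Now deg[5]=0, deg[7]=1.
Final: two remaining deg-1 vertices are 7, 8. Add edge {7,8}.

Answer: 2 4
3 8
4 7
1 6
1 5
5 7
7 8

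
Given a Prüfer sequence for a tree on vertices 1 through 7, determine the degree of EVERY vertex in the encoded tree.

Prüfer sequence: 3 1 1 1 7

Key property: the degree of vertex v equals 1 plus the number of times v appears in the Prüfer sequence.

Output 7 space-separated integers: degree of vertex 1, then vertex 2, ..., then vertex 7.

Answer: 4 1 2 1 1 1 2

Derivation:
p_1 = 3: count[3] becomes 1
p_2 = 1: count[1] becomes 1
p_3 = 1: count[1] becomes 2
p_4 = 1: count[1] becomes 3
p_5 = 7: count[7] becomes 1
Degrees (1 + count): deg[1]=1+3=4, deg[2]=1+0=1, deg[3]=1+1=2, deg[4]=1+0=1, deg[5]=1+0=1, deg[6]=1+0=1, deg[7]=1+1=2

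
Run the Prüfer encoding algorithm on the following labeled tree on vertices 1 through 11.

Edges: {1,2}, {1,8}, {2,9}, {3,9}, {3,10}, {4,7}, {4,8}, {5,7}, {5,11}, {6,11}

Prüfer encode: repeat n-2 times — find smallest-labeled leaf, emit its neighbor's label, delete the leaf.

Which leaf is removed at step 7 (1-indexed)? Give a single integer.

Step 1: current leaves = {6,10}. Remove leaf 6 (neighbor: 11).
Step 2: current leaves = {10,11}. Remove leaf 10 (neighbor: 3).
Step 3: current leaves = {3,11}. Remove leaf 3 (neighbor: 9).
Step 4: current leaves = {9,11}. Remove leaf 9 (neighbor: 2).
Step 5: current leaves = {2,11}. Remove leaf 2 (neighbor: 1).
Step 6: current leaves = {1,11}. Remove leaf 1 (neighbor: 8).
Step 7: current leaves = {8,11}. Remove leaf 8 (neighbor: 4).

Answer: 8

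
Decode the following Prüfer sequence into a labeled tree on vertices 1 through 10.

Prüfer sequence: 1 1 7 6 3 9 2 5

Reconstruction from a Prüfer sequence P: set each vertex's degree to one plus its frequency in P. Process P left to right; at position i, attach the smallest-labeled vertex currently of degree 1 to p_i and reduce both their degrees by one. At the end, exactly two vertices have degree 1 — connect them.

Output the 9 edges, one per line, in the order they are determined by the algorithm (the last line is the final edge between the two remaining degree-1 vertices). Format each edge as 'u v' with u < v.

Initial degrees: {1:3, 2:2, 3:2, 4:1, 5:2, 6:2, 7:2, 8:1, 9:2, 10:1}
Step 1: smallest deg-1 vertex = 4, p_1 = 1. Add edge {1,4}. Now deg[4]=0, deg[1]=2.
Step 2: smallest deg-1 vertex = 8, p_2 = 1. Add edge {1,8}. Now deg[8]=0, deg[1]=1.
Step 3: smallest deg-1 vertex = 1, p_3 = 7. Add edge {1,7}. Now deg[1]=0, deg[7]=1.
Step 4: smallest deg-1 vertex = 7, p_4 = 6. Add edge {6,7}. Now deg[7]=0, deg[6]=1.
Step 5: smallest deg-1 vertex = 6, p_5 = 3. Add edge {3,6}. Now deg[6]=0, deg[3]=1.
Step 6: smallest deg-1 vertex = 3, p_6 = 9. Add edge {3,9}. Now deg[3]=0, deg[9]=1.
Step 7: smallest deg-1 vertex = 9, p_7 = 2. Add edge {2,9}. Now deg[9]=0, deg[2]=1.
Step 8: smallest deg-1 vertex = 2, p_8 = 5. Add edge {2,5}. Now deg[2]=0, deg[5]=1.
Final: two remaining deg-1 vertices are 5, 10. Add edge {5,10}.

Answer: 1 4
1 8
1 7
6 7
3 6
3 9
2 9
2 5
5 10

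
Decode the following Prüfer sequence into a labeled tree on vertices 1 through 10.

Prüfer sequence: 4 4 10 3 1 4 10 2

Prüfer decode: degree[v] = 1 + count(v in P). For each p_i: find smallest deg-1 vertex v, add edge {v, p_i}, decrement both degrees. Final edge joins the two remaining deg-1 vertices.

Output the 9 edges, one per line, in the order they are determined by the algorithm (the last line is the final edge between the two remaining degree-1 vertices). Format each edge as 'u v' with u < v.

Initial degrees: {1:2, 2:2, 3:2, 4:4, 5:1, 6:1, 7:1, 8:1, 9:1, 10:3}
Step 1: smallest deg-1 vertex = 5, p_1 = 4. Add edge {4,5}. Now deg[5]=0, deg[4]=3.
Step 2: smallest deg-1 vertex = 6, p_2 = 4. Add edge {4,6}. Now deg[6]=0, deg[4]=2.
Step 3: smallest deg-1 vertex = 7, p_3 = 10. Add edge {7,10}. Now deg[7]=0, deg[10]=2.
Step 4: smallest deg-1 vertex = 8, p_4 = 3. Add edge {3,8}. Now deg[8]=0, deg[3]=1.
Step 5: smallest deg-1 vertex = 3, p_5 = 1. Add edge {1,3}. Now deg[3]=0, deg[1]=1.
Step 6: smallest deg-1 vertex = 1, p_6 = 4. Add edge {1,4}. Now deg[1]=0, deg[4]=1.
Step 7: smallest deg-1 vertex = 4, p_7 = 10. Add edge {4,10}. Now deg[4]=0, deg[10]=1.
Step 8: smallest deg-1 vertex = 9, p_8 = 2. Add edge {2,9}. Now deg[9]=0, deg[2]=1.
Final: two remaining deg-1 vertices are 2, 10. Add edge {2,10}.

Answer: 4 5
4 6
7 10
3 8
1 3
1 4
4 10
2 9
2 10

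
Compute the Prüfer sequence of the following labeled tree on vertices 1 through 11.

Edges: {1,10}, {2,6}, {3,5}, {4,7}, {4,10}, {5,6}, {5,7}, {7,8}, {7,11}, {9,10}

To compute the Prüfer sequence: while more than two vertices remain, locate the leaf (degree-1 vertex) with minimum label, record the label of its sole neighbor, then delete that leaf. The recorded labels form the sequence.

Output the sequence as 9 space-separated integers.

Step 1: leaves = {1,2,3,8,9,11}. Remove smallest leaf 1, emit neighbor 10.
Step 2: leaves = {2,3,8,9,11}. Remove smallest leaf 2, emit neighbor 6.
Step 3: leaves = {3,6,8,9,11}. Remove smallest leaf 3, emit neighbor 5.
Step 4: leaves = {6,8,9,11}. Remove smallest leaf 6, emit neighbor 5.
Step 5: leaves = {5,8,9,11}. Remove smallest leaf 5, emit neighbor 7.
Step 6: leaves = {8,9,11}. Remove smallest leaf 8, emit neighbor 7.
Step 7: leaves = {9,11}. Remove smallest leaf 9, emit neighbor 10.
Step 8: leaves = {10,11}. Remove smallest leaf 10, emit neighbor 4.
Step 9: leaves = {4,11}. Remove smallest leaf 4, emit neighbor 7.
Done: 2 vertices remain (7, 11). Sequence = [10 6 5 5 7 7 10 4 7]

Answer: 10 6 5 5 7 7 10 4 7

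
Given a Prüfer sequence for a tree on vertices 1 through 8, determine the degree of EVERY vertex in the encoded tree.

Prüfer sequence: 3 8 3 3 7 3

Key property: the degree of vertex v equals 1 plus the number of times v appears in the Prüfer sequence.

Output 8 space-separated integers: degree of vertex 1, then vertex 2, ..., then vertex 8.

Answer: 1 1 5 1 1 1 2 2

Derivation:
p_1 = 3: count[3] becomes 1
p_2 = 8: count[8] becomes 1
p_3 = 3: count[3] becomes 2
p_4 = 3: count[3] becomes 3
p_5 = 7: count[7] becomes 1
p_6 = 3: count[3] becomes 4
Degrees (1 + count): deg[1]=1+0=1, deg[2]=1+0=1, deg[3]=1+4=5, deg[4]=1+0=1, deg[5]=1+0=1, deg[6]=1+0=1, deg[7]=1+1=2, deg[8]=1+1=2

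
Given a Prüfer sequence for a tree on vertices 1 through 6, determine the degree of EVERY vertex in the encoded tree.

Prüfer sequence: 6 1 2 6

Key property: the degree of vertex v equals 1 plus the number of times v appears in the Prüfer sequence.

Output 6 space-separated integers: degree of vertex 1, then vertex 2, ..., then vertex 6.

Answer: 2 2 1 1 1 3

Derivation:
p_1 = 6: count[6] becomes 1
p_2 = 1: count[1] becomes 1
p_3 = 2: count[2] becomes 1
p_4 = 6: count[6] becomes 2
Degrees (1 + count): deg[1]=1+1=2, deg[2]=1+1=2, deg[3]=1+0=1, deg[4]=1+0=1, deg[5]=1+0=1, deg[6]=1+2=3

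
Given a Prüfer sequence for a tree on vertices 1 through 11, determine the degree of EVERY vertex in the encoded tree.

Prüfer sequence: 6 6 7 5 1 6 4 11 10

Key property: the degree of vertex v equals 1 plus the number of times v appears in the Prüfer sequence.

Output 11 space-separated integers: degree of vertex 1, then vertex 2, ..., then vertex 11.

Answer: 2 1 1 2 2 4 2 1 1 2 2

Derivation:
p_1 = 6: count[6] becomes 1
p_2 = 6: count[6] becomes 2
p_3 = 7: count[7] becomes 1
p_4 = 5: count[5] becomes 1
p_5 = 1: count[1] becomes 1
p_6 = 6: count[6] becomes 3
p_7 = 4: count[4] becomes 1
p_8 = 11: count[11] becomes 1
p_9 = 10: count[10] becomes 1
Degrees (1 + count): deg[1]=1+1=2, deg[2]=1+0=1, deg[3]=1+0=1, deg[4]=1+1=2, deg[5]=1+1=2, deg[6]=1+3=4, deg[7]=1+1=2, deg[8]=1+0=1, deg[9]=1+0=1, deg[10]=1+1=2, deg[11]=1+1=2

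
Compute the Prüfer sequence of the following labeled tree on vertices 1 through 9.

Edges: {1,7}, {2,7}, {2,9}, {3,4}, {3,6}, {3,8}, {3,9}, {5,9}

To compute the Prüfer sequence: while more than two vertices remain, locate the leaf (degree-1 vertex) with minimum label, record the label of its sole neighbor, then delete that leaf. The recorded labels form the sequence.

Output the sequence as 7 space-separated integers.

Answer: 7 3 9 3 2 9 3

Derivation:
Step 1: leaves = {1,4,5,6,8}. Remove smallest leaf 1, emit neighbor 7.
Step 2: leaves = {4,5,6,7,8}. Remove smallest leaf 4, emit neighbor 3.
Step 3: leaves = {5,6,7,8}. Remove smallest leaf 5, emit neighbor 9.
Step 4: leaves = {6,7,8}. Remove smallest leaf 6, emit neighbor 3.
Step 5: leaves = {7,8}. Remove smallest leaf 7, emit neighbor 2.
Step 6: leaves = {2,8}. Remove smallest leaf 2, emit neighbor 9.
Step 7: leaves = {8,9}. Remove smallest leaf 8, emit neighbor 3.
Done: 2 vertices remain (3, 9). Sequence = [7 3 9 3 2 9 3]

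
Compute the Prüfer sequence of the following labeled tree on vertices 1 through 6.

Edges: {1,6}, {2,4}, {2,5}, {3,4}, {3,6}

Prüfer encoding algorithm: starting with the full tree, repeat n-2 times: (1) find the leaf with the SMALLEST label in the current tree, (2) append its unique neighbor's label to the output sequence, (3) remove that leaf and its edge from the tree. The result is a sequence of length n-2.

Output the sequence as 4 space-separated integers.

Answer: 6 2 4 3

Derivation:
Step 1: leaves = {1,5}. Remove smallest leaf 1, emit neighbor 6.
Step 2: leaves = {5,6}. Remove smallest leaf 5, emit neighbor 2.
Step 3: leaves = {2,6}. Remove smallest leaf 2, emit neighbor 4.
Step 4: leaves = {4,6}. Remove smallest leaf 4, emit neighbor 3.
Done: 2 vertices remain (3, 6). Sequence = [6 2 4 3]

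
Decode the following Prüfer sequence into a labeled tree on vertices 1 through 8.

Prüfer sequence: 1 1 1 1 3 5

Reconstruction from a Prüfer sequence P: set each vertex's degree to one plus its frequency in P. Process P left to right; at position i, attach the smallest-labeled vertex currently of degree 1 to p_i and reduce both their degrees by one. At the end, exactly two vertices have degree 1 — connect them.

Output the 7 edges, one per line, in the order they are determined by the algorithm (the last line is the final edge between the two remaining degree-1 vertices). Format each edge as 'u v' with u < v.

Initial degrees: {1:5, 2:1, 3:2, 4:1, 5:2, 6:1, 7:1, 8:1}
Step 1: smallest deg-1 vertex = 2, p_1 = 1. Add edge {1,2}. Now deg[2]=0, deg[1]=4.
Step 2: smallest deg-1 vertex = 4, p_2 = 1. Add edge {1,4}. Now deg[4]=0, deg[1]=3.
Step 3: smallest deg-1 vertex = 6, p_3 = 1. Add edge {1,6}. Now deg[6]=0, deg[1]=2.
Step 4: smallest deg-1 vertex = 7, p_4 = 1. Add edge {1,7}. Now deg[7]=0, deg[1]=1.
Step 5: smallest deg-1 vertex = 1, p_5 = 3. Add edge {1,3}. Now deg[1]=0, deg[3]=1.
Step 6: smallest deg-1 vertex = 3, p_6 = 5. Add edge {3,5}. Now deg[3]=0, deg[5]=1.
Final: two remaining deg-1 vertices are 5, 8. Add edge {5,8}.

Answer: 1 2
1 4
1 6
1 7
1 3
3 5
5 8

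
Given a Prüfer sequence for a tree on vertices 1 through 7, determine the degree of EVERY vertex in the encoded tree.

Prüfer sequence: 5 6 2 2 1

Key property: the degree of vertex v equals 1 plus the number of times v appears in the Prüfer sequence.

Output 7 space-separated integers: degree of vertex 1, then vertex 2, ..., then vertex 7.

p_1 = 5: count[5] becomes 1
p_2 = 6: count[6] becomes 1
p_3 = 2: count[2] becomes 1
p_4 = 2: count[2] becomes 2
p_5 = 1: count[1] becomes 1
Degrees (1 + count): deg[1]=1+1=2, deg[2]=1+2=3, deg[3]=1+0=1, deg[4]=1+0=1, deg[5]=1+1=2, deg[6]=1+1=2, deg[7]=1+0=1

Answer: 2 3 1 1 2 2 1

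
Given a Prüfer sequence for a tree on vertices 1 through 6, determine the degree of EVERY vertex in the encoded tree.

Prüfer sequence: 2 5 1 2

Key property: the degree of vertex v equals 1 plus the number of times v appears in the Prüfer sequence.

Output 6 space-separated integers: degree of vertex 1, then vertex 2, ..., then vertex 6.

Answer: 2 3 1 1 2 1

Derivation:
p_1 = 2: count[2] becomes 1
p_2 = 5: count[5] becomes 1
p_3 = 1: count[1] becomes 1
p_4 = 2: count[2] becomes 2
Degrees (1 + count): deg[1]=1+1=2, deg[2]=1+2=3, deg[3]=1+0=1, deg[4]=1+0=1, deg[5]=1+1=2, deg[6]=1+0=1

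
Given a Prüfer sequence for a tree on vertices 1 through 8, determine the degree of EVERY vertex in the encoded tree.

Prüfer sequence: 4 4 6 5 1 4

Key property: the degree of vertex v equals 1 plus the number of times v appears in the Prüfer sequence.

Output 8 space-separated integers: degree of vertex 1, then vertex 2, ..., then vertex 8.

Answer: 2 1 1 4 2 2 1 1

Derivation:
p_1 = 4: count[4] becomes 1
p_2 = 4: count[4] becomes 2
p_3 = 6: count[6] becomes 1
p_4 = 5: count[5] becomes 1
p_5 = 1: count[1] becomes 1
p_6 = 4: count[4] becomes 3
Degrees (1 + count): deg[1]=1+1=2, deg[2]=1+0=1, deg[3]=1+0=1, deg[4]=1+3=4, deg[5]=1+1=2, deg[6]=1+1=2, deg[7]=1+0=1, deg[8]=1+0=1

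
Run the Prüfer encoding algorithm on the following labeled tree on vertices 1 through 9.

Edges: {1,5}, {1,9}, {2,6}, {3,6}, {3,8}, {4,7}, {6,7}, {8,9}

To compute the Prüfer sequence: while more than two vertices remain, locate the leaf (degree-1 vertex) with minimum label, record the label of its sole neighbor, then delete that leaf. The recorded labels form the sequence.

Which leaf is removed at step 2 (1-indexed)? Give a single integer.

Answer: 4

Derivation:
Step 1: current leaves = {2,4,5}. Remove leaf 2 (neighbor: 6).
Step 2: current leaves = {4,5}. Remove leaf 4 (neighbor: 7).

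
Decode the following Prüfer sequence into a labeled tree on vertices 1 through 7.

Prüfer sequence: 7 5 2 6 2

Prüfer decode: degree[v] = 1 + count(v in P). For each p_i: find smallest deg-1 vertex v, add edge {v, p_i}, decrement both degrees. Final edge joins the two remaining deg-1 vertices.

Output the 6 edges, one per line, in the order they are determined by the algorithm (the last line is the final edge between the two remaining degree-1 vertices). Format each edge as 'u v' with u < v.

Initial degrees: {1:1, 2:3, 3:1, 4:1, 5:2, 6:2, 7:2}
Step 1: smallest deg-1 vertex = 1, p_1 = 7. Add edge {1,7}. Now deg[1]=0, deg[7]=1.
Step 2: smallest deg-1 vertex = 3, p_2 = 5. Add edge {3,5}. Now deg[3]=0, deg[5]=1.
Step 3: smallest deg-1 vertex = 4, p_3 = 2. Add edge {2,4}. Now deg[4]=0, deg[2]=2.
Step 4: smallest deg-1 vertex = 5, p_4 = 6. Add edge {5,6}. Now deg[5]=0, deg[6]=1.
Step 5: smallest deg-1 vertex = 6, p_5 = 2. Add edge {2,6}. Now deg[6]=0, deg[2]=1.
Final: two remaining deg-1 vertices are 2, 7. Add edge {2,7}.

Answer: 1 7
3 5
2 4
5 6
2 6
2 7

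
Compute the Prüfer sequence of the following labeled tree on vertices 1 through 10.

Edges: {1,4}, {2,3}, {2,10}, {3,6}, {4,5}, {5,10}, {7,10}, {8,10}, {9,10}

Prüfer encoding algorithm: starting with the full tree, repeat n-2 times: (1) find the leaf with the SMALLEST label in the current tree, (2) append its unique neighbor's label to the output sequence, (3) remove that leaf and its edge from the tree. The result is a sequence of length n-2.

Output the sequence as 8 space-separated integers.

Step 1: leaves = {1,6,7,8,9}. Remove smallest leaf 1, emit neighbor 4.
Step 2: leaves = {4,6,7,8,9}. Remove smallest leaf 4, emit neighbor 5.
Step 3: leaves = {5,6,7,8,9}. Remove smallest leaf 5, emit neighbor 10.
Step 4: leaves = {6,7,8,9}. Remove smallest leaf 6, emit neighbor 3.
Step 5: leaves = {3,7,8,9}. Remove smallest leaf 3, emit neighbor 2.
Step 6: leaves = {2,7,8,9}. Remove smallest leaf 2, emit neighbor 10.
Step 7: leaves = {7,8,9}. Remove smallest leaf 7, emit neighbor 10.
Step 8: leaves = {8,9}. Remove smallest leaf 8, emit neighbor 10.
Done: 2 vertices remain (9, 10). Sequence = [4 5 10 3 2 10 10 10]

Answer: 4 5 10 3 2 10 10 10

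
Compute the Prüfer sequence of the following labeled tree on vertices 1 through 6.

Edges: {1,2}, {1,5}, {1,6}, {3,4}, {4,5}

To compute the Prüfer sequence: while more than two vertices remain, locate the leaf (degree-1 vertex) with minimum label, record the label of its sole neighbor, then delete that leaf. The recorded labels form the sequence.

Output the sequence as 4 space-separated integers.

Answer: 1 4 5 1

Derivation:
Step 1: leaves = {2,3,6}. Remove smallest leaf 2, emit neighbor 1.
Step 2: leaves = {3,6}. Remove smallest leaf 3, emit neighbor 4.
Step 3: leaves = {4,6}. Remove smallest leaf 4, emit neighbor 5.
Step 4: leaves = {5,6}. Remove smallest leaf 5, emit neighbor 1.
Done: 2 vertices remain (1, 6). Sequence = [1 4 5 1]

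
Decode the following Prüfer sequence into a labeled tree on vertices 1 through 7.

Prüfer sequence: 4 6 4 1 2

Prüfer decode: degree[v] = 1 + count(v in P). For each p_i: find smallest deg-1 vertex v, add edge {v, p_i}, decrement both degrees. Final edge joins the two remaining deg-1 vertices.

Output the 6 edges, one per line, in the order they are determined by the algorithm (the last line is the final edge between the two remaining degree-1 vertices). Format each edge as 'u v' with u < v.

Answer: 3 4
5 6
4 6
1 4
1 2
2 7

Derivation:
Initial degrees: {1:2, 2:2, 3:1, 4:3, 5:1, 6:2, 7:1}
Step 1: smallest deg-1 vertex = 3, p_1 = 4. Add edge {3,4}. Now deg[3]=0, deg[4]=2.
Step 2: smallest deg-1 vertex = 5, p_2 = 6. Add edge {5,6}. Now deg[5]=0, deg[6]=1.
Step 3: smallest deg-1 vertex = 6, p_3 = 4. Add edge {4,6}. Now deg[6]=0, deg[4]=1.
Step 4: smallest deg-1 vertex = 4, p_4 = 1. Add edge {1,4}. Now deg[4]=0, deg[1]=1.
Step 5: smallest deg-1 vertex = 1, p_5 = 2. Add edge {1,2}. Now deg[1]=0, deg[2]=1.
Final: two remaining deg-1 vertices are 2, 7. Add edge {2,7}.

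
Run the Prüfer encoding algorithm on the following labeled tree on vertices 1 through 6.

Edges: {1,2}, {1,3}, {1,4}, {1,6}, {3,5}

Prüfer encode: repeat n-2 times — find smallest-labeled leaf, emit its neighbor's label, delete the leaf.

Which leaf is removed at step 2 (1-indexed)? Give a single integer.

Answer: 4

Derivation:
Step 1: current leaves = {2,4,5,6}. Remove leaf 2 (neighbor: 1).
Step 2: current leaves = {4,5,6}. Remove leaf 4 (neighbor: 1).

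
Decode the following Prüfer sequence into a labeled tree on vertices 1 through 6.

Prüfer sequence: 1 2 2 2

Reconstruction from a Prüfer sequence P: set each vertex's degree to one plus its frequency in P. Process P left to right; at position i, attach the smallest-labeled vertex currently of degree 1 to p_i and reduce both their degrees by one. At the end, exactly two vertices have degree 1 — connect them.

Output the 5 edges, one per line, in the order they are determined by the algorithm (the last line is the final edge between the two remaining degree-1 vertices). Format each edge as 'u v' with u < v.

Answer: 1 3
1 2
2 4
2 5
2 6

Derivation:
Initial degrees: {1:2, 2:4, 3:1, 4:1, 5:1, 6:1}
Step 1: smallest deg-1 vertex = 3, p_1 = 1. Add edge {1,3}. Now deg[3]=0, deg[1]=1.
Step 2: smallest deg-1 vertex = 1, p_2 = 2. Add edge {1,2}. Now deg[1]=0, deg[2]=3.
Step 3: smallest deg-1 vertex = 4, p_3 = 2. Add edge {2,4}. Now deg[4]=0, deg[2]=2.
Step 4: smallest deg-1 vertex = 5, p_4 = 2. Add edge {2,5}. Now deg[5]=0, deg[2]=1.
Final: two remaining deg-1 vertices are 2, 6. Add edge {2,6}.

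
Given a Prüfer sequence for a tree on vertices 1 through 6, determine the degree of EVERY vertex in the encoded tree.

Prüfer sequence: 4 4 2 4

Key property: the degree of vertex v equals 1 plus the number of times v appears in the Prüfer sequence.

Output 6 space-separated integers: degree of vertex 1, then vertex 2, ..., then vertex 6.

Answer: 1 2 1 4 1 1

Derivation:
p_1 = 4: count[4] becomes 1
p_2 = 4: count[4] becomes 2
p_3 = 2: count[2] becomes 1
p_4 = 4: count[4] becomes 3
Degrees (1 + count): deg[1]=1+0=1, deg[2]=1+1=2, deg[3]=1+0=1, deg[4]=1+3=4, deg[5]=1+0=1, deg[6]=1+0=1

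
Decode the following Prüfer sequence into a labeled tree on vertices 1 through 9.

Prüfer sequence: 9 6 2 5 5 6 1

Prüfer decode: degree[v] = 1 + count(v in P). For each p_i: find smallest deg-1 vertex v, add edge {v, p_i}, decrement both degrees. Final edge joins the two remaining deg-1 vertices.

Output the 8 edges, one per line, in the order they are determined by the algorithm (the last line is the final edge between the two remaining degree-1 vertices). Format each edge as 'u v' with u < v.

Initial degrees: {1:2, 2:2, 3:1, 4:1, 5:3, 6:3, 7:1, 8:1, 9:2}
Step 1: smallest deg-1 vertex = 3, p_1 = 9. Add edge {3,9}. Now deg[3]=0, deg[9]=1.
Step 2: smallest deg-1 vertex = 4, p_2 = 6. Add edge {4,6}. Now deg[4]=0, deg[6]=2.
Step 3: smallest deg-1 vertex = 7, p_3 = 2. Add edge {2,7}. Now deg[7]=0, deg[2]=1.
Step 4: smallest deg-1 vertex = 2, p_4 = 5. Add edge {2,5}. Now deg[2]=0, deg[5]=2.
Step 5: smallest deg-1 vertex = 8, p_5 = 5. Add edge {5,8}. Now deg[8]=0, deg[5]=1.
Step 6: smallest deg-1 vertex = 5, p_6 = 6. Add edge {5,6}. Now deg[5]=0, deg[6]=1.
Step 7: smallest deg-1 vertex = 6, p_7 = 1. Add edge {1,6}. Now deg[6]=0, deg[1]=1.
Final: two remaining deg-1 vertices are 1, 9. Add edge {1,9}.

Answer: 3 9
4 6
2 7
2 5
5 8
5 6
1 6
1 9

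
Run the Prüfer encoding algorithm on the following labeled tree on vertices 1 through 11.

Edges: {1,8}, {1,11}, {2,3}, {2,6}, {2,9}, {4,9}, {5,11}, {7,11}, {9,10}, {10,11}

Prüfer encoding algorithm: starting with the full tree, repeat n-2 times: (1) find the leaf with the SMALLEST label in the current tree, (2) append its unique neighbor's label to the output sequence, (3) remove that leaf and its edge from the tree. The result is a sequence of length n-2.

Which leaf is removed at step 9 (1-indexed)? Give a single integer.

Step 1: current leaves = {3,4,5,6,7,8}. Remove leaf 3 (neighbor: 2).
Step 2: current leaves = {4,5,6,7,8}. Remove leaf 4 (neighbor: 9).
Step 3: current leaves = {5,6,7,8}. Remove leaf 5 (neighbor: 11).
Step 4: current leaves = {6,7,8}. Remove leaf 6 (neighbor: 2).
Step 5: current leaves = {2,7,8}. Remove leaf 2 (neighbor: 9).
Step 6: current leaves = {7,8,9}. Remove leaf 7 (neighbor: 11).
Step 7: current leaves = {8,9}. Remove leaf 8 (neighbor: 1).
Step 8: current leaves = {1,9}. Remove leaf 1 (neighbor: 11).
Step 9: current leaves = {9,11}. Remove leaf 9 (neighbor: 10).

Answer: 9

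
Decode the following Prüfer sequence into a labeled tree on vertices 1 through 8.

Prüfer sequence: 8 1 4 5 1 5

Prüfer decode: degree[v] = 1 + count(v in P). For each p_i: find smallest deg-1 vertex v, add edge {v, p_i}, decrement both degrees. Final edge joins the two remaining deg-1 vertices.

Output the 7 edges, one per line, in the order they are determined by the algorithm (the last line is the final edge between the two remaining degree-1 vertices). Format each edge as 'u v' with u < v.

Answer: 2 8
1 3
4 6
4 5
1 7
1 5
5 8

Derivation:
Initial degrees: {1:3, 2:1, 3:1, 4:2, 5:3, 6:1, 7:1, 8:2}
Step 1: smallest deg-1 vertex = 2, p_1 = 8. Add edge {2,8}. Now deg[2]=0, deg[8]=1.
Step 2: smallest deg-1 vertex = 3, p_2 = 1. Add edge {1,3}. Now deg[3]=0, deg[1]=2.
Step 3: smallest deg-1 vertex = 6, p_3 = 4. Add edge {4,6}. Now deg[6]=0, deg[4]=1.
Step 4: smallest deg-1 vertex = 4, p_4 = 5. Add edge {4,5}. Now deg[4]=0, deg[5]=2.
Step 5: smallest deg-1 vertex = 7, p_5 = 1. Add edge {1,7}. Now deg[7]=0, deg[1]=1.
Step 6: smallest deg-1 vertex = 1, p_6 = 5. Add edge {1,5}. Now deg[1]=0, deg[5]=1.
Final: two remaining deg-1 vertices are 5, 8. Add edge {5,8}.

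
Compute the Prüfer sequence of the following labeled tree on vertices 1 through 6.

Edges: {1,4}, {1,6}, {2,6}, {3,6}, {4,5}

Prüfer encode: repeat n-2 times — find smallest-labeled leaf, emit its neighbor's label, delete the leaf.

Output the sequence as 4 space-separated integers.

Step 1: leaves = {2,3,5}. Remove smallest leaf 2, emit neighbor 6.
Step 2: leaves = {3,5}. Remove smallest leaf 3, emit neighbor 6.
Step 3: leaves = {5,6}. Remove smallest leaf 5, emit neighbor 4.
Step 4: leaves = {4,6}. Remove smallest leaf 4, emit neighbor 1.
Done: 2 vertices remain (1, 6). Sequence = [6 6 4 1]

Answer: 6 6 4 1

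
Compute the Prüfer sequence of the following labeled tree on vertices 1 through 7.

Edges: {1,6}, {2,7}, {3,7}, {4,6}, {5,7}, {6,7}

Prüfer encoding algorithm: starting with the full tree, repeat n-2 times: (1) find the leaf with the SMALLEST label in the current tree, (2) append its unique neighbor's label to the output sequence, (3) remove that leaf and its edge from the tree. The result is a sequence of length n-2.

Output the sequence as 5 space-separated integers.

Step 1: leaves = {1,2,3,4,5}. Remove smallest leaf 1, emit neighbor 6.
Step 2: leaves = {2,3,4,5}. Remove smallest leaf 2, emit neighbor 7.
Step 3: leaves = {3,4,5}. Remove smallest leaf 3, emit neighbor 7.
Step 4: leaves = {4,5}. Remove smallest leaf 4, emit neighbor 6.
Step 5: leaves = {5,6}. Remove smallest leaf 5, emit neighbor 7.
Done: 2 vertices remain (6, 7). Sequence = [6 7 7 6 7]

Answer: 6 7 7 6 7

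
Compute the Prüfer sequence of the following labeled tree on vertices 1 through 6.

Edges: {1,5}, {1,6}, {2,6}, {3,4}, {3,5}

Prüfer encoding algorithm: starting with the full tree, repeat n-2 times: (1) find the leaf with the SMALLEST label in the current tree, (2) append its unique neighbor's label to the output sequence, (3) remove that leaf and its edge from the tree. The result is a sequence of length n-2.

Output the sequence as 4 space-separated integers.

Step 1: leaves = {2,4}. Remove smallest leaf 2, emit neighbor 6.
Step 2: leaves = {4,6}. Remove smallest leaf 4, emit neighbor 3.
Step 3: leaves = {3,6}. Remove smallest leaf 3, emit neighbor 5.
Step 4: leaves = {5,6}. Remove smallest leaf 5, emit neighbor 1.
Done: 2 vertices remain (1, 6). Sequence = [6 3 5 1]

Answer: 6 3 5 1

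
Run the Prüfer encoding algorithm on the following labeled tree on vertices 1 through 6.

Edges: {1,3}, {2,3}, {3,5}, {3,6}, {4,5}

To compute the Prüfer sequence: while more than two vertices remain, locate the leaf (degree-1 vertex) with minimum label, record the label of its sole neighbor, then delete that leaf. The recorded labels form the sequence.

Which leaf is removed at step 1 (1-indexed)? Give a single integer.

Answer: 1

Derivation:
Step 1: current leaves = {1,2,4,6}. Remove leaf 1 (neighbor: 3).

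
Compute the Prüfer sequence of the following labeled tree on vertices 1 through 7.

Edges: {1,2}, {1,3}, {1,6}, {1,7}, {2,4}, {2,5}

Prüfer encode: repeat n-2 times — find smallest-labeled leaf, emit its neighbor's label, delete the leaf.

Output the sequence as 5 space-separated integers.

Step 1: leaves = {3,4,5,6,7}. Remove smallest leaf 3, emit neighbor 1.
Step 2: leaves = {4,5,6,7}. Remove smallest leaf 4, emit neighbor 2.
Step 3: leaves = {5,6,7}. Remove smallest leaf 5, emit neighbor 2.
Step 4: leaves = {2,6,7}. Remove smallest leaf 2, emit neighbor 1.
Step 5: leaves = {6,7}. Remove smallest leaf 6, emit neighbor 1.
Done: 2 vertices remain (1, 7). Sequence = [1 2 2 1 1]

Answer: 1 2 2 1 1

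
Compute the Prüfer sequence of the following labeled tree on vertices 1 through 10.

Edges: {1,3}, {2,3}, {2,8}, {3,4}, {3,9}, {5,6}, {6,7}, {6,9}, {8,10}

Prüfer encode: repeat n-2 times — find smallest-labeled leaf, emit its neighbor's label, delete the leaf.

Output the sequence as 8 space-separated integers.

Step 1: leaves = {1,4,5,7,10}. Remove smallest leaf 1, emit neighbor 3.
Step 2: leaves = {4,5,7,10}. Remove smallest leaf 4, emit neighbor 3.
Step 3: leaves = {5,7,10}. Remove smallest leaf 5, emit neighbor 6.
Step 4: leaves = {7,10}. Remove smallest leaf 7, emit neighbor 6.
Step 5: leaves = {6,10}. Remove smallest leaf 6, emit neighbor 9.
Step 6: leaves = {9,10}. Remove smallest leaf 9, emit neighbor 3.
Step 7: leaves = {3,10}. Remove smallest leaf 3, emit neighbor 2.
Step 8: leaves = {2,10}. Remove smallest leaf 2, emit neighbor 8.
Done: 2 vertices remain (8, 10). Sequence = [3 3 6 6 9 3 2 8]

Answer: 3 3 6 6 9 3 2 8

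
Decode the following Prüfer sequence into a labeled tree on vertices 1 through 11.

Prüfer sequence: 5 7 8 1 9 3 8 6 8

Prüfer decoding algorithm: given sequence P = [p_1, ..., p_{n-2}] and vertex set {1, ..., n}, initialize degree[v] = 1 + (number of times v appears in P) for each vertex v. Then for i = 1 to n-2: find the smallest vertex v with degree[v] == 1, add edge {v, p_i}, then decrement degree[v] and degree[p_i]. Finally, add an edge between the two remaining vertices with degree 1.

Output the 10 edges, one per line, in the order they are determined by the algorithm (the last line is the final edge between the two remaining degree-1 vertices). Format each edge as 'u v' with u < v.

Answer: 2 5
4 7
5 8
1 7
1 9
3 9
3 8
6 10
6 8
8 11

Derivation:
Initial degrees: {1:2, 2:1, 3:2, 4:1, 5:2, 6:2, 7:2, 8:4, 9:2, 10:1, 11:1}
Step 1: smallest deg-1 vertex = 2, p_1 = 5. Add edge {2,5}. Now deg[2]=0, deg[5]=1.
Step 2: smallest deg-1 vertex = 4, p_2 = 7. Add edge {4,7}. Now deg[4]=0, deg[7]=1.
Step 3: smallest deg-1 vertex = 5, p_3 = 8. Add edge {5,8}. Now deg[5]=0, deg[8]=3.
Step 4: smallest deg-1 vertex = 7, p_4 = 1. Add edge {1,7}. Now deg[7]=0, deg[1]=1.
Step 5: smallest deg-1 vertex = 1, p_5 = 9. Add edge {1,9}. Now deg[1]=0, deg[9]=1.
Step 6: smallest deg-1 vertex = 9, p_6 = 3. Add edge {3,9}. Now deg[9]=0, deg[3]=1.
Step 7: smallest deg-1 vertex = 3, p_7 = 8. Add edge {3,8}. Now deg[3]=0, deg[8]=2.
Step 8: smallest deg-1 vertex = 10, p_8 = 6. Add edge {6,10}. Now deg[10]=0, deg[6]=1.
Step 9: smallest deg-1 vertex = 6, p_9 = 8. Add edge {6,8}. Now deg[6]=0, deg[8]=1.
Final: two remaining deg-1 vertices are 8, 11. Add edge {8,11}.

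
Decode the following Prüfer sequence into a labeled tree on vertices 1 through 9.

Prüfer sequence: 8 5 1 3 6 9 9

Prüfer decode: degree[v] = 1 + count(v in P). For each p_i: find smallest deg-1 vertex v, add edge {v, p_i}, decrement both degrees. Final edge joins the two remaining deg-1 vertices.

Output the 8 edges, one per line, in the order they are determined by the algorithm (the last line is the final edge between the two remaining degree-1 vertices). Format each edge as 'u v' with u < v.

Answer: 2 8
4 5
1 5
1 3
3 6
6 9
7 9
8 9

Derivation:
Initial degrees: {1:2, 2:1, 3:2, 4:1, 5:2, 6:2, 7:1, 8:2, 9:3}
Step 1: smallest deg-1 vertex = 2, p_1 = 8. Add edge {2,8}. Now deg[2]=0, deg[8]=1.
Step 2: smallest deg-1 vertex = 4, p_2 = 5. Add edge {4,5}. Now deg[4]=0, deg[5]=1.
Step 3: smallest deg-1 vertex = 5, p_3 = 1. Add edge {1,5}. Now deg[5]=0, deg[1]=1.
Step 4: smallest deg-1 vertex = 1, p_4 = 3. Add edge {1,3}. Now deg[1]=0, deg[3]=1.
Step 5: smallest deg-1 vertex = 3, p_5 = 6. Add edge {3,6}. Now deg[3]=0, deg[6]=1.
Step 6: smallest deg-1 vertex = 6, p_6 = 9. Add edge {6,9}. Now deg[6]=0, deg[9]=2.
Step 7: smallest deg-1 vertex = 7, p_7 = 9. Add edge {7,9}. Now deg[7]=0, deg[9]=1.
Final: two remaining deg-1 vertices are 8, 9. Add edge {8,9}.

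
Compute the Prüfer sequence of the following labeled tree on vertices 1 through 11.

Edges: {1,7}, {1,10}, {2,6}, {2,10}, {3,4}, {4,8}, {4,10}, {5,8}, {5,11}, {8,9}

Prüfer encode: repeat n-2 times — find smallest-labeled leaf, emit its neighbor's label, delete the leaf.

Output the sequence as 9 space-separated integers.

Answer: 4 2 10 1 10 8 4 8 5

Derivation:
Step 1: leaves = {3,6,7,9,11}. Remove smallest leaf 3, emit neighbor 4.
Step 2: leaves = {6,7,9,11}. Remove smallest leaf 6, emit neighbor 2.
Step 3: leaves = {2,7,9,11}. Remove smallest leaf 2, emit neighbor 10.
Step 4: leaves = {7,9,11}. Remove smallest leaf 7, emit neighbor 1.
Step 5: leaves = {1,9,11}. Remove smallest leaf 1, emit neighbor 10.
Step 6: leaves = {9,10,11}. Remove smallest leaf 9, emit neighbor 8.
Step 7: leaves = {10,11}. Remove smallest leaf 10, emit neighbor 4.
Step 8: leaves = {4,11}. Remove smallest leaf 4, emit neighbor 8.
Step 9: leaves = {8,11}. Remove smallest leaf 8, emit neighbor 5.
Done: 2 vertices remain (5, 11). Sequence = [4 2 10 1 10 8 4 8 5]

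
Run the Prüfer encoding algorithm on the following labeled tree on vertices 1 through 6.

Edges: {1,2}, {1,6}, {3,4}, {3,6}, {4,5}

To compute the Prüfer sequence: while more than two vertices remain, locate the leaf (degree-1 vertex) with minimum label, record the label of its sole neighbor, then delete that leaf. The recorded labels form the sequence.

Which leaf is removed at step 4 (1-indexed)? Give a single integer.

Step 1: current leaves = {2,5}. Remove leaf 2 (neighbor: 1).
Step 2: current leaves = {1,5}. Remove leaf 1 (neighbor: 6).
Step 3: current leaves = {5,6}. Remove leaf 5 (neighbor: 4).
Step 4: current leaves = {4,6}. Remove leaf 4 (neighbor: 3).

Answer: 4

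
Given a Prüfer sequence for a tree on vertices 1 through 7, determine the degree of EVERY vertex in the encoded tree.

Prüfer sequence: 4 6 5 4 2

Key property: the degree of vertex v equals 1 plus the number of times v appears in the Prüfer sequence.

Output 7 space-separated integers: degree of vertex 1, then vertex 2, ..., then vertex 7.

p_1 = 4: count[4] becomes 1
p_2 = 6: count[6] becomes 1
p_3 = 5: count[5] becomes 1
p_4 = 4: count[4] becomes 2
p_5 = 2: count[2] becomes 1
Degrees (1 + count): deg[1]=1+0=1, deg[2]=1+1=2, deg[3]=1+0=1, deg[4]=1+2=3, deg[5]=1+1=2, deg[6]=1+1=2, deg[7]=1+0=1

Answer: 1 2 1 3 2 2 1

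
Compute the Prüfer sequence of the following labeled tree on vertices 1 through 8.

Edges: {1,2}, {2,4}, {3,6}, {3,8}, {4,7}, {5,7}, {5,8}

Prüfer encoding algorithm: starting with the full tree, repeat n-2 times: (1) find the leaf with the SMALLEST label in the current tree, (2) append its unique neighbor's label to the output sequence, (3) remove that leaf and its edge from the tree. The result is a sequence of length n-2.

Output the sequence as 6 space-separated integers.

Answer: 2 4 7 3 8 5

Derivation:
Step 1: leaves = {1,6}. Remove smallest leaf 1, emit neighbor 2.
Step 2: leaves = {2,6}. Remove smallest leaf 2, emit neighbor 4.
Step 3: leaves = {4,6}. Remove smallest leaf 4, emit neighbor 7.
Step 4: leaves = {6,7}. Remove smallest leaf 6, emit neighbor 3.
Step 5: leaves = {3,7}. Remove smallest leaf 3, emit neighbor 8.
Step 6: leaves = {7,8}. Remove smallest leaf 7, emit neighbor 5.
Done: 2 vertices remain (5, 8). Sequence = [2 4 7 3 8 5]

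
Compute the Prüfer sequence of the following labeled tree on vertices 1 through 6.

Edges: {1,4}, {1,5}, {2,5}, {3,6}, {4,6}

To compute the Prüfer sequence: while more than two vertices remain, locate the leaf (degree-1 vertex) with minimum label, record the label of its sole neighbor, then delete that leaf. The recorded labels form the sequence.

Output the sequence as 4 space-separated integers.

Step 1: leaves = {2,3}. Remove smallest leaf 2, emit neighbor 5.
Step 2: leaves = {3,5}. Remove smallest leaf 3, emit neighbor 6.
Step 3: leaves = {5,6}. Remove smallest leaf 5, emit neighbor 1.
Step 4: leaves = {1,6}. Remove smallest leaf 1, emit neighbor 4.
Done: 2 vertices remain (4, 6). Sequence = [5 6 1 4]

Answer: 5 6 1 4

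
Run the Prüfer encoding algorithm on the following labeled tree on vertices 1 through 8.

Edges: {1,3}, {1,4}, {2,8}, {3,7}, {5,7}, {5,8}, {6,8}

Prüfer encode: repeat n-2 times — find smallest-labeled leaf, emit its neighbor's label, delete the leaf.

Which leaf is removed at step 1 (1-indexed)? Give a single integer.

Answer: 2

Derivation:
Step 1: current leaves = {2,4,6}. Remove leaf 2 (neighbor: 8).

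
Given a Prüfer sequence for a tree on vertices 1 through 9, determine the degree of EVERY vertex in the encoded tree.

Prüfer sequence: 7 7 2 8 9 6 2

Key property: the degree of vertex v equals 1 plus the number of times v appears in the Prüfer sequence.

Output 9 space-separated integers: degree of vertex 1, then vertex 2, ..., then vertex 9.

p_1 = 7: count[7] becomes 1
p_2 = 7: count[7] becomes 2
p_3 = 2: count[2] becomes 1
p_4 = 8: count[8] becomes 1
p_5 = 9: count[9] becomes 1
p_6 = 6: count[6] becomes 1
p_7 = 2: count[2] becomes 2
Degrees (1 + count): deg[1]=1+0=1, deg[2]=1+2=3, deg[3]=1+0=1, deg[4]=1+0=1, deg[5]=1+0=1, deg[6]=1+1=2, deg[7]=1+2=3, deg[8]=1+1=2, deg[9]=1+1=2

Answer: 1 3 1 1 1 2 3 2 2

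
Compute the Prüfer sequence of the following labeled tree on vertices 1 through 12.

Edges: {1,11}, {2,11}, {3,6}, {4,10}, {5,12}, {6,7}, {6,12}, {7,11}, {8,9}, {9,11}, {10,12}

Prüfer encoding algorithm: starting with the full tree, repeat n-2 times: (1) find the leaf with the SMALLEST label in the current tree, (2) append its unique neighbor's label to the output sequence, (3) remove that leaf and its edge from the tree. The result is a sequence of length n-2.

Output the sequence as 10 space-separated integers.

Step 1: leaves = {1,2,3,4,5,8}. Remove smallest leaf 1, emit neighbor 11.
Step 2: leaves = {2,3,4,5,8}. Remove smallest leaf 2, emit neighbor 11.
Step 3: leaves = {3,4,5,8}. Remove smallest leaf 3, emit neighbor 6.
Step 4: leaves = {4,5,8}. Remove smallest leaf 4, emit neighbor 10.
Step 5: leaves = {5,8,10}. Remove smallest leaf 5, emit neighbor 12.
Step 6: leaves = {8,10}. Remove smallest leaf 8, emit neighbor 9.
Step 7: leaves = {9,10}. Remove smallest leaf 9, emit neighbor 11.
Step 8: leaves = {10,11}. Remove smallest leaf 10, emit neighbor 12.
Step 9: leaves = {11,12}. Remove smallest leaf 11, emit neighbor 7.
Step 10: leaves = {7,12}. Remove smallest leaf 7, emit neighbor 6.
Done: 2 vertices remain (6, 12). Sequence = [11 11 6 10 12 9 11 12 7 6]

Answer: 11 11 6 10 12 9 11 12 7 6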